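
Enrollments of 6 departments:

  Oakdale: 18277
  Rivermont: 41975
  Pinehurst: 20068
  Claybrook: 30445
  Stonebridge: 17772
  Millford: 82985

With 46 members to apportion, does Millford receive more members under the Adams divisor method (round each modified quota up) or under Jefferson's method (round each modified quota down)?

Adams: Oakdale 4, Rivermont 9, Pinehurst 5, Claybrook 7, Stonebridge 4, Millford 17.
Jefferson: Oakdale 4, Rivermont 9, Pinehurst 4, Claybrook 6, Stonebridge 4, Millford 19.
Millford gets 17 under Adams and 19 under Jefferson.

Jefferson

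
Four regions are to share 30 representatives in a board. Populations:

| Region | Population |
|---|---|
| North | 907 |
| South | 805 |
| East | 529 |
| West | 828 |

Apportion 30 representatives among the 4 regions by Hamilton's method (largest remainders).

Total 3069; standard divisor 3069/30 ≈ 102.3.
Standard quotas: North 8.866, South 7.869, East 5.171, West 8.094.
Lower quotas: North 8, South 7, East 5, West 8 (sum 28, leaving 2 seats).
Remainders in descending order: South 0.869, North 0.866, East 0.171, West 0.094.
The surplus seats go to South, North.

North=9, South=8, East=5, West=8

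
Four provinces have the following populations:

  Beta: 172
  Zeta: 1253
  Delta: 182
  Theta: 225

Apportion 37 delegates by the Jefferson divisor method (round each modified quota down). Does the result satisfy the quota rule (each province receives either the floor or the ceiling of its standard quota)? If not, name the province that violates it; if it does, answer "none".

Zeta

Standard quotas: Beta 3.474, Zeta 25.306, Delta 3.676, Theta 4.544.
Jefferson allocation: Beta 3, Zeta 27, Delta 3, Theta 4.
Zeta has quota 25.306 (lower 25, upper 26) but receives 27 — outside the quota interval.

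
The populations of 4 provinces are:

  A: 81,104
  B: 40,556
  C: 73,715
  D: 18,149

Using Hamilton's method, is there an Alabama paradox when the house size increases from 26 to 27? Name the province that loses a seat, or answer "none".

At 26 seats: A 10, B 5, C 9, D 2.
At 27 seats: A 10, B 5, C 10, D 2.
No province's allocation decreased.

none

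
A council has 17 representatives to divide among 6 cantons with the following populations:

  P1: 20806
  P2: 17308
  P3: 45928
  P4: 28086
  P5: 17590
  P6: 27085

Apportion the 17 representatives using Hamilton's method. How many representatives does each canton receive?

P1=2; P2=2; P3=5; P4=3; P5=2; P6=3

The standard divisor is 156803/17 ≈ 9223.706.
Standard quotas: P1 2.2557, P2 1.8765, P3 4.9793, P4 3.0450, P5 1.9070, P6 2.9365.
Lower quotas: P1 2, P2 1, P3 4, P4 3, P5 1, P6 2 (sum 13, leaving 4 seats).
Remainders in descending order: P3 0.9793, P6 0.9365, P5 0.9070, P2 0.8765, P1 0.2557, P4 0.0450.
Largest remainders: P3, P6, P5, P2 receive the extra seats.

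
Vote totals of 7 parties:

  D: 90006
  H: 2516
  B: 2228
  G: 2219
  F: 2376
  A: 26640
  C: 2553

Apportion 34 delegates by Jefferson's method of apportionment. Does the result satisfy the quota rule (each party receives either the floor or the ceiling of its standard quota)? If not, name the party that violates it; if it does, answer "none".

Standard quotas: D 23.808, H 0.666, B 0.589, G 0.587, F 0.628, A 7.047, C 0.675.
Jefferson allocation: D 27, H 0, B 0, G 0, F 0, A 7, C 0.
D has quota 23.808 (lower 23, upper 24) but receives 27 — outside the quota interval.

D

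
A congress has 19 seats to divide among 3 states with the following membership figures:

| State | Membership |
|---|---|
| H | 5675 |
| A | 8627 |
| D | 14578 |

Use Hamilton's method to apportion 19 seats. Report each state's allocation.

H: 4; A: 6; D: 9

The standard divisor is 28880/19 = 1520.
Standard quotas: H 3.7336, A 5.6757, D 9.5908.
Lower quotas: H 3, A 5, D 9 (sum 17, leaving 2 seats).
Remainders in descending order: H 0.7336, A 0.6757, D 0.5908.
Largest remainders: H, A receive the extra seats.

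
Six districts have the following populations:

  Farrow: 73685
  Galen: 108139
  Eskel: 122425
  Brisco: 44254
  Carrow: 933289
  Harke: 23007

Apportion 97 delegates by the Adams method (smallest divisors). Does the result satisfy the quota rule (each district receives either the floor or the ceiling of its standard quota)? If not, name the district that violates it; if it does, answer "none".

Standard quotas: Farrow 5.478, Galen 8.039, Eskel 9.101, Brisco 3.290, Carrow 69.382, Harke 1.710.
Adams allocation: Farrow 6, Galen 8, Eskel 9, Brisco 4, Carrow 68, Harke 2.
Carrow has quota 69.382 (lower 69, upper 70) but receives 68 — outside the quota interval.

Carrow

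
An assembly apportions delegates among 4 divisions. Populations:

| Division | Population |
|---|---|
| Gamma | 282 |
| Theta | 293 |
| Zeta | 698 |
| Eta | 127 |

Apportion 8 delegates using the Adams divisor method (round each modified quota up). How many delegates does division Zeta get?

Standard divisor 1400/8 ≈ 175; standard quotas: Gamma 1.611, Theta 1.674, Zeta 3.989, Eta 0.726.
Rounding up gives 2, 2, 4, 1 = 9 seats, so the divisor must be adjusted.
With modified divisor 260: modified quotas Gamma 1.085, Theta 1.127, Zeta 2.685, Eta 0.488.
Rounding up: Gamma 2, Theta 2, Zeta 3, Eta 1 (total 8).
Zeta receives 3.

3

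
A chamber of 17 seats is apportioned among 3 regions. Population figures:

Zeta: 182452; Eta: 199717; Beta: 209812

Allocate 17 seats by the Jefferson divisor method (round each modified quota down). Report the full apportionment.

Zeta: 5, Eta: 6, Beta: 6

Standard divisor 591981/17 ≈ 34822.412; standard quotas: Zeta 5.239, Eta 5.735, Beta 6.025.
Rounding down gives 5, 5, 6 = 16 seats, so the divisor must be adjusted.
With modified divisor 31800: modified quotas Zeta 5.737, Eta 6.280, Beta 6.598.
Rounding down: Zeta 5, Eta 6, Beta 6 (total 17).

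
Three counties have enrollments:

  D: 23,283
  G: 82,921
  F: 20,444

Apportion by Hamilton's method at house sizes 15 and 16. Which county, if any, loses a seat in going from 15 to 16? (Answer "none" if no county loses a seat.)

At 15 seats: D 3, G 10, F 2.
At 16 seats: D 3, G 10, F 3.
No county's allocation decreased.

none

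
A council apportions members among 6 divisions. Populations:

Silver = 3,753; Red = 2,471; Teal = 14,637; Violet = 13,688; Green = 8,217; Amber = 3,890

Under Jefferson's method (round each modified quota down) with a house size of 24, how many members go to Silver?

2

Standard divisor 46656/24 ≈ 1944; standard quotas: Silver 1.931, Red 1.271, Teal 7.529, Violet 7.041, Green 4.227, Amber 2.001.
Rounding down gives 1, 1, 7, 7, 4, 2 = 22 seats, so the divisor must be adjusted.
With modified divisor 1800: modified quotas Silver 2.085, Red 1.373, Teal 8.132, Violet 7.604, Green 4.565, Amber 2.161.
Rounding down: Silver 2, Red 1, Teal 8, Violet 7, Green 4, Amber 2 (total 24).
Silver receives 2.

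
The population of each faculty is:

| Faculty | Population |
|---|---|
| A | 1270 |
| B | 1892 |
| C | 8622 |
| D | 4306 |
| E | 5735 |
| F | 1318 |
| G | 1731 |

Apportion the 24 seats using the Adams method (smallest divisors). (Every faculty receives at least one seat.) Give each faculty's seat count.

Standard divisor 24874/24 ≈ 1036.417; standard quotas: A 1.225, B 1.826, C 8.319, D 4.155, E 5.533, F 1.272, G 1.670.
Rounding up gives 2, 2, 9, 5, 6, 2, 2 = 28 seats, so the divisor must be adjusted.
With modified divisor 1243.2: modified quotas A 1.022, B 1.522, C 6.935, D 3.464, E 4.613, F 1.060, G 1.392.
Rounding up: A 2, B 2, C 7, D 4, E 5, F 2, G 2 (total 24).

A: 2; B: 2; C: 7; D: 4; E: 5; F: 2; G: 2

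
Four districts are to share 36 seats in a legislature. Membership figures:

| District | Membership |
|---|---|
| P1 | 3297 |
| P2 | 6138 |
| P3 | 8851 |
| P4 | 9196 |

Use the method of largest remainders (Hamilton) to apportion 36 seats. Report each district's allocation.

P1=4, P2=8, P3=12, P4=12

The standard divisor is 27482/36 ≈ 763.389.
Standard quotas: P1 4.3189, P2 8.0405, P3 11.5944, P4 12.0463.
Lower quotas: P1 4, P2 8, P3 11, P4 12 (sum 35, leaving 1 seat).
Remainders in descending order: P3 0.5944, P1 0.3189, P4 0.0463, P2 0.0405.
The surplus seat goes to P3.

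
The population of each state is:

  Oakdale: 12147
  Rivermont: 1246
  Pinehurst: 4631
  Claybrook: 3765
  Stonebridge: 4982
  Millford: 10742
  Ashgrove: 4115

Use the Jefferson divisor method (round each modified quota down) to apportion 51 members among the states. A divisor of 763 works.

Oakdale 15; Rivermont 1; Pinehurst 6; Claybrook 4; Stonebridge 6; Millford 14; Ashgrove 5

With modified divisor 763: modified quotas Oakdale 15.920, Rivermont 1.633, Pinehurst 6.069, Claybrook 4.934, Stonebridge 6.529, Millford 14.079, Ashgrove 5.393.
Rounding down: Oakdale 15, Rivermont 1, Pinehurst 6, Claybrook 4, Stonebridge 6, Millford 14, Ashgrove 5 (total 51).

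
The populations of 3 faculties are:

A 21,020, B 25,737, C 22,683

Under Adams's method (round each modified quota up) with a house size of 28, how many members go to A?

Standard divisor 69440/28 ≈ 2480; standard quotas: A 8.476, B 10.378, C 9.146.
Rounding up gives 9, 11, 10 = 30 seats, so the divisor must be adjusted.
With modified divisor 2600: modified quotas A 8.085, B 9.899, C 8.724.
Rounding up: A 9, B 10, C 9 (total 28).
A receives 9.

9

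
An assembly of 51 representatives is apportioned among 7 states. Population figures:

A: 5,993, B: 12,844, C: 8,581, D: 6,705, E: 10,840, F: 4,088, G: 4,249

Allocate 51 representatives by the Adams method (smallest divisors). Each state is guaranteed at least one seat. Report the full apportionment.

A=6, B=12, C=8, D=7, E=10, F=4, G=4

Standard divisor 53300/51 ≈ 1045.098; standard quotas: A 5.734, B 12.290, C 8.211, D 6.416, E 10.372, F 3.912, G 4.066.
Rounding up gives 6, 13, 9, 7, 11, 4, 5 = 55 seats, so the divisor must be adjusted.
With modified divisor 1100: modified quotas A 5.448, B 11.676, C 7.801, D 6.095, E 9.855, F 3.716, G 3.863.
Rounding up: A 6, B 12, C 8, D 7, E 10, F 4, G 4 (total 51).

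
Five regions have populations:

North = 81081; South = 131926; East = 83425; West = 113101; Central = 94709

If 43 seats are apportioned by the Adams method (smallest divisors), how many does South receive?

Standard divisor 504242/43 ≈ 11726.558; standard quotas: North 6.914, South 11.250, East 7.114, West 9.645, Central 8.076.
Rounding up gives 7, 12, 8, 10, 9 = 46 seats, so the divisor must be adjusted.
With modified divisor 12300: modified quotas North 6.592, South 10.726, East 6.783, West 9.195, Central 7.700.
Rounding up: North 7, South 11, East 7, West 10, Central 8 (total 43).
South receives 11.

11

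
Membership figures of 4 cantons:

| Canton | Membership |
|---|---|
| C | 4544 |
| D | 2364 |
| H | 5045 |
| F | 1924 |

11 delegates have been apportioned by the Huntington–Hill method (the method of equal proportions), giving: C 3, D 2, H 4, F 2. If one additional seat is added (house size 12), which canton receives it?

C

Priority for the next seat is population ÷ (√(s·(s+1))).
Priorities: C 1311.740, D 965.099, H 1128.096, F 785.470.
Highest priority: C.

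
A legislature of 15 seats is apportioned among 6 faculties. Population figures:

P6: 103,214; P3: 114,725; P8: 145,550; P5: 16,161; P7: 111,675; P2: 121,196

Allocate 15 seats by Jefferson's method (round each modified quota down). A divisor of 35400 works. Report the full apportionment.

With modified divisor 35400: modified quotas P6 2.916, P3 3.241, P8 4.112, P5 0.457, P7 3.155, P2 3.424.
Rounding down: P6 2, P3 3, P8 4, P5 0, P7 3, P2 3 (total 15).

P6=2; P3=3; P8=4; P5=0; P7=3; P2=3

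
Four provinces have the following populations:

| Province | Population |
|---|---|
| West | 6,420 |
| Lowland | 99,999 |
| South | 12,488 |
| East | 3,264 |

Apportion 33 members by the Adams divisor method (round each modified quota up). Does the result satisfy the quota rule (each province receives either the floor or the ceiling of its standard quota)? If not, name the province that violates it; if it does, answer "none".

Standard quotas: West 1.734, Lowland 27.011, South 3.373, East 0.882.
Adams allocation: West 2, Lowland 26, South 4, East 1.
Lowland has quota 27.011 (lower 27, upper 28) but receives 26 — outside the quota interval.

Lowland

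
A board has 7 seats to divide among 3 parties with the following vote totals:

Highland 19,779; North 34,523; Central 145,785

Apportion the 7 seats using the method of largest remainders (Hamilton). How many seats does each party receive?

Highland 1, North 1, Central 5

Standard divisor: 200087 ÷ 7 ≈ 28583.857.
Standard quotas: Highland 0.6920, North 1.2078, Central 5.1003.
Lower quotas: Highland 0, North 1, Central 5 (sum 6, leaving 1 seat).
Remainders in descending order: Highland 0.6920, North 0.2078, Central 0.1003.
The surplus seat goes to Highland.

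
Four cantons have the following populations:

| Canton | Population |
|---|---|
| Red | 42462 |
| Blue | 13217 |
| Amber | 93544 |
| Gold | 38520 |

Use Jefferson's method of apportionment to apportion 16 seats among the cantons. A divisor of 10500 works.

With modified divisor 10500: modified quotas Red 4.044, Blue 1.259, Amber 8.909, Gold 3.669.
Rounding down: Red 4, Blue 1, Amber 8, Gold 3 (total 16).

Red: 4, Blue: 1, Amber: 8, Gold: 3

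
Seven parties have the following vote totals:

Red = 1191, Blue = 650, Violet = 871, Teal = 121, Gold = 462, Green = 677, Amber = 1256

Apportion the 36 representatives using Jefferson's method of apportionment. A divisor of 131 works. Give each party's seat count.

With modified divisor 131: modified quotas Red 9.092, Blue 4.962, Violet 6.649, Teal 0.924, Gold 3.527, Green 5.168, Amber 9.588.
Rounding down: Red 9, Blue 4, Violet 6, Teal 0, Gold 3, Green 5, Amber 9 (total 36).

Red 9, Blue 4, Violet 6, Teal 0, Gold 3, Green 5, Amber 9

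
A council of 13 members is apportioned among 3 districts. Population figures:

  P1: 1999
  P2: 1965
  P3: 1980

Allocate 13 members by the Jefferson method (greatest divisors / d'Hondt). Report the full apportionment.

P1 5, P2 4, P3 4

Standard divisor 5944/13 ≈ 457.231; standard quotas: P1 4.372, P2 4.298, P3 4.330.
Rounding down gives 4, 4, 4 = 12 seats, so the divisor must be adjusted.
With modified divisor 398: modified quotas P1 5.023, P2 4.937, P3 4.975.
Rounding down: P1 5, P2 4, P3 4 (total 13).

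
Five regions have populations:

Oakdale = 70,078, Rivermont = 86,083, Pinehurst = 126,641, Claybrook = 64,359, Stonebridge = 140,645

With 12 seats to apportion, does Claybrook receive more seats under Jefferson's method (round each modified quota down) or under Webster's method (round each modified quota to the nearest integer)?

Jefferson: Oakdale 2, Rivermont 2, Pinehurst 3, Claybrook 1, Stonebridge 4.
Webster: Oakdale 2, Rivermont 2, Pinehurst 3, Claybrook 2, Stonebridge 3.
Claybrook gets 1 under Jefferson and 2 under Webster.

Webster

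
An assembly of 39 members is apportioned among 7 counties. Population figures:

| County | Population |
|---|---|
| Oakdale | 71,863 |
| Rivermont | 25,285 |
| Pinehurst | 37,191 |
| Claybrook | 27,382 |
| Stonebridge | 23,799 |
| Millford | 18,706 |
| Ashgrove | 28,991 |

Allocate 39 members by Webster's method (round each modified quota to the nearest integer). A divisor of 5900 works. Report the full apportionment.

With modified divisor 5900: modified quotas Oakdale 12.180, Rivermont 4.286, Pinehurst 6.304, Claybrook 4.641, Stonebridge 4.034, Millford 3.171, Ashgrove 4.914.
Rounding to the nearest integer: Oakdale 12, Rivermont 4, Pinehurst 6, Claybrook 5, Stonebridge 4, Millford 3, Ashgrove 5 (total 39).

Oakdale 12; Rivermont 4; Pinehurst 6; Claybrook 5; Stonebridge 4; Millford 3; Ashgrove 5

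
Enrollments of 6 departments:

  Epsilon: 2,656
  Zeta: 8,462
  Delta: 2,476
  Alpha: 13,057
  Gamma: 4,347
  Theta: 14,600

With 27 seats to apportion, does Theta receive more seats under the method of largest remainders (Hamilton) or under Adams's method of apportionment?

Hamilton

Hamilton: Epsilon 1, Zeta 5, Delta 1, Alpha 8, Gamma 3, Theta 9.
Adams: Epsilon 2, Zeta 5, Delta 2, Alpha 7, Gamma 3, Theta 8.
Theta gets 9 under Hamilton and 8 under Adams.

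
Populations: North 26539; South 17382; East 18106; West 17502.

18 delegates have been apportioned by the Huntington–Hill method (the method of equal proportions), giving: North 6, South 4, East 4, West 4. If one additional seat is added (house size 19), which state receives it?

North

Priority for the next seat is population ÷ (√(s·(s+1))).
Priorities: North 4095.057, South 3886.733, East 4048.625, West 3913.566.
Highest priority: North.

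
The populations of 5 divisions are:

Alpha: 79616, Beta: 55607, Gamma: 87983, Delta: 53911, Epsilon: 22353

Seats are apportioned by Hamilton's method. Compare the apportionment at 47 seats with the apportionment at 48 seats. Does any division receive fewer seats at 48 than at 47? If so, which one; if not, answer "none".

Epsilon

At 47 seats: Alpha 12, Beta 9, Gamma 14, Delta 8, Epsilon 4.
At 48 seats: Alpha 13, Beta 9, Gamma 14, Delta 9, Epsilon 3.
Epsilon drops from 4 to 3.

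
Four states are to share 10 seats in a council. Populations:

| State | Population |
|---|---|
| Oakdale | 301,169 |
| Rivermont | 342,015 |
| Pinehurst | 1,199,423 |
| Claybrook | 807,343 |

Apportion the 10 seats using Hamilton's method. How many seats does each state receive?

Oakdale 1; Rivermont 1; Pinehurst 5; Claybrook 3

Total 2649950; standard divisor 2649950/10 = 264995.
Standard quotas: Oakdale 1.1365, Rivermont 1.2906, Pinehurst 4.5262, Claybrook 3.0466.
Lower quotas: Oakdale 1, Rivermont 1, Pinehurst 4, Claybrook 3 (sum 9, leaving 1 seat).
Remainders in descending order: Pinehurst 0.5262, Rivermont 0.2906, Oakdale 0.1365, Claybrook 0.0466.
The surplus seat goes to Pinehurst.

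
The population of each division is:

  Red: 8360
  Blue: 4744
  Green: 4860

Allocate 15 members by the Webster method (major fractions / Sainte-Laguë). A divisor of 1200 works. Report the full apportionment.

Red: 7, Blue: 4, Green: 4

With modified divisor 1200: modified quotas Red 6.967, Blue 3.953, Green 4.050.
Rounding to the nearest integer: Red 7, Blue 4, Green 4 (total 15).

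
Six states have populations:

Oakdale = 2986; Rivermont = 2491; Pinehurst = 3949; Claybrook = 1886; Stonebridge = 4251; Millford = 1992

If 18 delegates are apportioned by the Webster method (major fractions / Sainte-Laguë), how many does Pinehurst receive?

4

Standard divisor 17555/18 ≈ 975.278; standard quotas: Oakdale 3.062, Rivermont 2.554, Pinehurst 4.049, Claybrook 1.934, Stonebridge 4.359, Millford 2.042.
Rounding to the nearest integer gives Oakdale 3, Rivermont 3, Pinehurst 4, Claybrook 2, Stonebridge 4, Millford 2 — total 18, matching the house size, so no adjustment is needed.
Pinehurst receives 4.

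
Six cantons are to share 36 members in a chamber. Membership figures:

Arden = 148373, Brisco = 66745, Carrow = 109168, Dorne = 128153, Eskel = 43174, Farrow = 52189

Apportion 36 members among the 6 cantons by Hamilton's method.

Arden: 10; Brisco: 4; Carrow: 7; Dorne: 8; Eskel: 3; Farrow: 4

Standard divisor: 547802 ÷ 36 ≈ 15216.722.
Standard quotas: Arden 9.7507, Brisco 4.3863, Carrow 7.1742, Dorne 8.4219, Eskel 2.8373, Farrow 3.4297.
Lower quotas: Arden 9, Brisco 4, Carrow 7, Dorne 8, Eskel 2, Farrow 3 (sum 33, leaving 3 seats).
Remainders in descending order: Eskel 0.8373, Arden 0.7507, Farrow 0.4297, Dorne 0.4219, Brisco 0.3863, Carrow 0.1742.
Largest remainders: Eskel, Arden, Farrow receive the extra seats.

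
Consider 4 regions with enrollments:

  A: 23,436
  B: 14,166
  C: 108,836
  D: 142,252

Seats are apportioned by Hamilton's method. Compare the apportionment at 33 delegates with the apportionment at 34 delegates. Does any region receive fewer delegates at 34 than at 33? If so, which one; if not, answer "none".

At 33 seats: A 3, B 2, C 12, D 16.
At 34 seats: A 3, B 1, C 13, D 17.
B drops from 2 to 1.

B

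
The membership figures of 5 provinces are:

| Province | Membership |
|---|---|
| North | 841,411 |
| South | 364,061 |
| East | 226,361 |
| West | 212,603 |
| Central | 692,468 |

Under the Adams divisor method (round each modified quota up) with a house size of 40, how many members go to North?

14

Standard divisor 2336904/40 ≈ 58422.6; standard quotas: North 14.402, South 6.232, East 3.875, West 3.639, Central 11.853.
Rounding up gives 15, 7, 4, 4, 12 = 42 seats, so the divisor must be adjusted.
With modified divisor 61800: modified quotas North 13.615, South 5.891, East 3.663, West 3.440, Central 11.205.
Rounding up: North 14, South 6, East 4, West 4, Central 12 (total 40).
North receives 14.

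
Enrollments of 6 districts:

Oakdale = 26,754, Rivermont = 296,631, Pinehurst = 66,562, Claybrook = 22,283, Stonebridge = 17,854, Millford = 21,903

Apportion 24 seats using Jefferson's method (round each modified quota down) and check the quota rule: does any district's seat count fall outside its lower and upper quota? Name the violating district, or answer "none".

Standard quotas: Oakdale 1.421, Rivermont 15.751, Pinehurst 3.534, Claybrook 1.183, Stonebridge 0.948, Millford 1.163.
Jefferson allocation: Oakdale 1, Rivermont 17, Pinehurst 3, Claybrook 1, Stonebridge 1, Millford 1.
Rivermont has quota 15.751 (lower 15, upper 16) but receives 17 — outside the quota interval.

Rivermont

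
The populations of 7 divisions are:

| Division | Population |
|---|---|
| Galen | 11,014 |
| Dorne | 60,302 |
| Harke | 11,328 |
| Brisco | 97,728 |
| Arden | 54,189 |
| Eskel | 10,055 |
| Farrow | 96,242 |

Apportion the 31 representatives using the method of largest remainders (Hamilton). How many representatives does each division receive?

The standard divisor is 340858/31 ≈ 10995.419.
Standard quotas: Galen 1.0017, Dorne 5.4843, Harke 1.0302, Brisco 8.8881, Arden 4.9283, Eskel 0.9145, Farrow 8.7529.
Lower quotas: Galen 1, Dorne 5, Harke 1, Brisco 8, Arden 4, Eskel 0, Farrow 8 (sum 27, leaving 4 seats).
Remainders in descending order: Arden 0.9283, Eskel 0.9145, Brisco 0.8881, Farrow 0.7529, Dorne 0.4843, Harke 0.0302, Galen 0.0017.
Largest remainders: Arden, Eskel, Brisco, Farrow receive the extra seats.

Galen 1, Dorne 5, Harke 1, Brisco 9, Arden 5, Eskel 1, Farrow 9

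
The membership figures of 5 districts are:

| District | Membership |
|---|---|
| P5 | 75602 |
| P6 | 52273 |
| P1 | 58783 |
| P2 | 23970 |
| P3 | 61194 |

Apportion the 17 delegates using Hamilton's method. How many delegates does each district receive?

P5 5; P6 3; P1 4; P2 1; P3 4

Total 271822; standard divisor 271822/17 ≈ 15989.529.
Standard quotas: P5 4.7282, P6 3.2692, P1 3.6763, P2 1.4991, P3 3.8271.
Lower quotas: P5 4, P6 3, P1 3, P2 1, P3 3 (sum 14, leaving 3 seats).
Remainders in descending order: P3 0.8271, P5 0.7282, P1 0.6763, P2 0.4991, P6 0.2692.
Largest remainders: P3, P5, P1 receive the extra seats.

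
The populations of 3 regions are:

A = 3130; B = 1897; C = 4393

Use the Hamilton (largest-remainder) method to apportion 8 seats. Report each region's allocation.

Total 9420; standard divisor 9420/8 ≈ 1177.5.
Standard quotas: A 2.658, B 1.611, C 3.731.
Lower quotas: A 2, B 1, C 3 (sum 6, leaving 2 seats).
Remainders in descending order: C 0.731, A 0.658, B 0.611.
The surplus seats go to C, A.

A 3, B 1, C 4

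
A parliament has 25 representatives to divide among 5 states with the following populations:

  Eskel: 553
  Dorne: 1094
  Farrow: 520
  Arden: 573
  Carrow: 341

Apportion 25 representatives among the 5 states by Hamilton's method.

Total 3081; standard divisor 3081/25 ≈ 123.24.
Standard quotas: Eskel 4.487, Dorne 8.877, Farrow 4.219, Arden 4.649, Carrow 2.767.
Lower quotas: Eskel 4, Dorne 8, Farrow 4, Arden 4, Carrow 2 (sum 22, leaving 3 seats).
Remainders in descending order: Dorne 0.877, Carrow 0.767, Arden 0.649, Eskel 0.487, Farrow 0.219.
The surplus seats go to Dorne, Carrow, Arden.

Eskel: 4, Dorne: 9, Farrow: 4, Arden: 5, Carrow: 3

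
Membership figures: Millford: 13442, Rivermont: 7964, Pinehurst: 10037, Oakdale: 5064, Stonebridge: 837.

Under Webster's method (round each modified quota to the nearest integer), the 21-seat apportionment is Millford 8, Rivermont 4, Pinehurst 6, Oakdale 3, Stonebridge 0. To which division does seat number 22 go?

Priority for the next seat is population ÷ (current seats + 0.5).
Priorities: Millford 1581.412, Rivermont 1769.778, Pinehurst 1544.154, Oakdale 1446.857, Stonebridge 1674.000.
Highest priority: Rivermont.

Rivermont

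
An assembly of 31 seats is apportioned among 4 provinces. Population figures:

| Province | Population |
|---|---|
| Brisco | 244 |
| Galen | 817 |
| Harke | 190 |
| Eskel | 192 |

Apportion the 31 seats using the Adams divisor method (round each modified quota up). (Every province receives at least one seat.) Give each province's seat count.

Standard divisor 1443/31 ≈ 46.548; standard quotas: Brisco 5.242, Galen 17.552, Harke 4.082, Eskel 4.125.
Rounding up gives 6, 18, 5, 5 = 34 seats, so the divisor must be adjusted.
With modified divisor 48.4: modified quotas Brisco 5.041, Galen 16.880, Harke 3.926, Eskel 3.967.
Rounding up: Brisco 6, Galen 17, Harke 4, Eskel 4 (total 31).

Brisco: 6; Galen: 17; Harke: 4; Eskel: 4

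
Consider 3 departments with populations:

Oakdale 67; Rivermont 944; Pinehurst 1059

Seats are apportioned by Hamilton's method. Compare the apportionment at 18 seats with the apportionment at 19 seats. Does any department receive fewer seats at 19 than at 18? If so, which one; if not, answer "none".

Oakdale

At 18 seats: Oakdale 1, Rivermont 8, Pinehurst 9.
At 19 seats: Oakdale 0, Rivermont 9, Pinehurst 10.
Oakdale drops from 1 to 0.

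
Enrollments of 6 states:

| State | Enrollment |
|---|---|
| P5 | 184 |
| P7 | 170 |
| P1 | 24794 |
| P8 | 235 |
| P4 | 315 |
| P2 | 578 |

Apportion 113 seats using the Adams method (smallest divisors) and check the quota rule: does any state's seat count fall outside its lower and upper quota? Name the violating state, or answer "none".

P1

Standard quotas: P5 0.791, P7 0.731, P1 106.627, P8 1.011, P4 1.355, P2 2.486.
Adams allocation: P5 1, P7 1, P1 105, P8 1, P4 2, P2 3.
P1 has quota 106.627 (lower 106, upper 107) but receives 105 — outside the quota interval.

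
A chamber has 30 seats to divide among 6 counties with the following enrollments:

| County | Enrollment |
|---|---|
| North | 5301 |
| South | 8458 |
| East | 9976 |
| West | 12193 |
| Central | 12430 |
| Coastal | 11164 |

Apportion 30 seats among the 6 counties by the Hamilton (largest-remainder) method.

Standard divisor: 59522 ÷ 30 ≈ 1984.067.
Standard quotas: North 2.6718, South 4.2630, East 5.0281, West 6.1455, Central 6.2649, Coastal 5.6268.
Lower quotas: North 2, South 4, East 5, West 6, Central 6, Coastal 5 (sum 28, leaving 2 seats).
Remainders in descending order: North 0.6718, Coastal 0.6268, Central 0.2649, South 0.2630, West 0.1455, East 0.0281.
The surplus seats go to North, Coastal.

North: 3; South: 4; East: 5; West: 6; Central: 6; Coastal: 6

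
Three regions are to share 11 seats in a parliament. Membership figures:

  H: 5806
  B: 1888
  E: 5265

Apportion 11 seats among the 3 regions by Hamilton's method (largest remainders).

H=5, B=2, E=4

The standard divisor is 12959/11 ≈ 1178.091.
Standard quotas: H 4.9283, B 1.6026, E 4.4691.
Lower quotas: H 4, B 1, E 4 (sum 9, leaving 2 seats).
Remainders in descending order: H 0.9283, B 0.6026, E 0.4691.
The surplus seats go to H, B.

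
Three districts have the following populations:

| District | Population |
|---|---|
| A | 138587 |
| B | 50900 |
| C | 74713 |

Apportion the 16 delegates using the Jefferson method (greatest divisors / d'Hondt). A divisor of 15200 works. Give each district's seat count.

A 9; B 3; C 4

With modified divisor 15200: modified quotas A 9.118, B 3.349, C 4.915.
Rounding down: A 9, B 3, C 4 (total 16).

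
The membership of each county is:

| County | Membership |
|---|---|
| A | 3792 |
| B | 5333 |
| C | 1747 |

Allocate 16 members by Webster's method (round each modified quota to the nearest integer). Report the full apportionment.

Standard divisor 10872/16 ≈ 679.5; standard quotas: A 5.581, B 7.848, C 2.571.
Rounding to the nearest integer gives 6, 8, 3 = 17 seats, so the divisor must be adjusted.
With modified divisor 692.26: modified quotas A 5.478, B 7.704, C 2.524.
Rounding to the nearest integer: A 5, B 8, C 3 (total 16).

A: 5, B: 8, C: 3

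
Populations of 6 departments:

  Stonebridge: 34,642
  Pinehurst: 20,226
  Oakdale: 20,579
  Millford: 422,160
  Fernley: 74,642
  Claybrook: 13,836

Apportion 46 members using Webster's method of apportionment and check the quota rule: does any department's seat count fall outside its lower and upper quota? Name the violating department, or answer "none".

Standard quotas: Stonebridge 2.719, Pinehurst 1.587, Oakdale 1.615, Millford 33.134, Fernley 5.858, Claybrook 1.086.
Webster allocation: Stonebridge 3, Pinehurst 2, Oakdale 2, Millford 32, Fernley 6, Claybrook 1.
Millford has quota 33.134 (lower 33, upper 34) but receives 32 — outside the quota interval.

Millford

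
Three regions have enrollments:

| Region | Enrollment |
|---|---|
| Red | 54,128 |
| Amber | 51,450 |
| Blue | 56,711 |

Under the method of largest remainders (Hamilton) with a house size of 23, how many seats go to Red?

8

Standard divisor: 162289 ÷ 23 ≈ 7056.043.
Standard quotas: Red 7.6712, Amber 7.2916, Blue 8.0372.
Lower quotas: Red 7, Amber 7, Blue 8 (sum 22, leaving 1 seat).
Remainders in descending order: Red 0.6712, Amber 0.2916, Blue 0.0372.
Largest remainder: Red receives the extra seat.
Red receives 8.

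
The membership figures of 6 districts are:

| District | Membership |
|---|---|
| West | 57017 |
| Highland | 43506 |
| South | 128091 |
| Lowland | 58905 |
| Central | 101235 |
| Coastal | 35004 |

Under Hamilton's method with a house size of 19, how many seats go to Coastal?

Standard divisor: 423758 ÷ 19 ≈ 22303.053.
Standard quotas: West 2.5565, Highland 1.9507, South 5.7432, Lowland 2.6411, Central 4.5391, Coastal 1.5695.
Lower quotas: West 2, Highland 1, South 5, Lowland 2, Central 4, Coastal 1 (sum 15, leaving 4 seats).
Remainders in descending order: Highland 0.9507, South 0.7432, Lowland 0.6411, Coastal 0.5695, West 0.5565, Central 0.5391.
The surplus seats go to Highland, South, Lowland, Coastal.
Coastal receives 2.

2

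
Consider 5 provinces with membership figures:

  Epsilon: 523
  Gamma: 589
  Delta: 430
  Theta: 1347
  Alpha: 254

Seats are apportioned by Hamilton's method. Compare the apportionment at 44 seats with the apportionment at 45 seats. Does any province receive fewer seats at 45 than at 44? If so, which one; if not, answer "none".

none

At 44 seats: Epsilon 7, Gamma 8, Delta 6, Theta 19, Alpha 4.
At 45 seats: Epsilon 8, Gamma 8, Delta 6, Theta 19, Alpha 4.
No province's allocation decreased.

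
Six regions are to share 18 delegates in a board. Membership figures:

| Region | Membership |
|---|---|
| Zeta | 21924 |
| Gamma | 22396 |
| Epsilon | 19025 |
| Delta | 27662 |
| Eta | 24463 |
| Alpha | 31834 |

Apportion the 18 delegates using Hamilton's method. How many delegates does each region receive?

Zeta: 3, Gamma: 3, Epsilon: 2, Delta: 3, Eta: 3, Alpha: 4

Total 147304; standard divisor 147304/18 ≈ 8183.556.
Standard quotas: Zeta 2.6790, Gamma 2.7367, Epsilon 2.3248, Delta 3.3802, Eta 2.9893, Alpha 3.8900.
Lower quotas: Zeta 2, Gamma 2, Epsilon 2, Delta 3, Eta 2, Alpha 3 (sum 14, leaving 4 seats).
Remainders in descending order: Eta 0.9893, Alpha 0.8900, Gamma 0.7367, Zeta 0.6790, Delta 0.3802, Epsilon 0.3248.
The surplus seats go to Eta, Alpha, Gamma, Zeta.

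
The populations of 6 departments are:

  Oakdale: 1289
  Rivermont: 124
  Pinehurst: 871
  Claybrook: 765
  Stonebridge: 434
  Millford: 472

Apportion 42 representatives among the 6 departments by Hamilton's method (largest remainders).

Oakdale=14, Rivermont=1, Pinehurst=9, Claybrook=8, Stonebridge=5, Millford=5

The standard divisor is 3955/42 ≈ 94.167.
Standard quotas: Oakdale 13.688, Rivermont 1.317, Pinehurst 9.250, Claybrook 8.124, Stonebridge 4.609, Millford 5.012.
Lower quotas: Oakdale 13, Rivermont 1, Pinehurst 9, Claybrook 8, Stonebridge 4, Millford 5 (sum 40, leaving 2 seats).
Remainders in descending order: Oakdale 0.688, Stonebridge 0.609, Rivermont 0.317, Pinehurst 0.250, Claybrook 0.124, Millford 0.012.
The surplus seats go to Oakdale, Stonebridge.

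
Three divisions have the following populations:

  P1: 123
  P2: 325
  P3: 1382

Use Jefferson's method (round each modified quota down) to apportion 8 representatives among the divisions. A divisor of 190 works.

P1: 0; P2: 1; P3: 7

With modified divisor 190: modified quotas P1 0.647, P2 1.711, P3 7.274.
Rounding down: P1 0, P2 1, P3 7 (total 8).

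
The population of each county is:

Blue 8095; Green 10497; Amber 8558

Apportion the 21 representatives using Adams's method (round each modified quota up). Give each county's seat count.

Blue 6, Green 8, Amber 7

Standard divisor 27150/21 ≈ 1292.857; standard quotas: Blue 6.261, Green 8.119, Amber 6.619.
Rounding up gives 7, 9, 7 = 23 seats, so the divisor must be adjusted.
With modified divisor 1400: modified quotas Blue 5.782, Green 7.498, Amber 6.113.
Rounding up: Blue 6, Green 8, Amber 7 (total 21).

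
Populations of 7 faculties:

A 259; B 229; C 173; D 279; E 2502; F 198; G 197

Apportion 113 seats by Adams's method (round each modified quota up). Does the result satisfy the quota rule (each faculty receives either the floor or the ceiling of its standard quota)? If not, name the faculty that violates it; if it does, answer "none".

E

Standard quotas: A 7.628, B 6.744, C 5.095, D 8.217, E 73.684, F 5.831, G 5.802.
Adams allocation: A 8, B 7, C 5, D 9, E 72, F 6, G 6.
E has quota 73.684 (lower 73, upper 74) but receives 72 — outside the quota interval.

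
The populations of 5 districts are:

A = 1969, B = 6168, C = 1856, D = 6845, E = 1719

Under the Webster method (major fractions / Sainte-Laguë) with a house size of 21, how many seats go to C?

Standard divisor 18557/21 ≈ 883.667; standard quotas: A 2.228, B 6.980, C 2.100, D 7.746, E 1.945.
Rounding to the nearest integer gives A 2, B 7, C 2, D 8, E 2 — total 21, matching the house size, so no adjustment is needed.
C receives 2.

2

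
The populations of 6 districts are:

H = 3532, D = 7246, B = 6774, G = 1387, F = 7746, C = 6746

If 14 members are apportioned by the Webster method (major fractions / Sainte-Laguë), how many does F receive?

3

Standard divisor 33431/14 ≈ 2387.929; standard quotas: H 1.479, D 3.034, B 2.837, G 0.581, F 3.244, C 2.825.
Rounding to the nearest integer gives H 1, D 3, B 3, G 1, F 3, C 3 — total 14, matching the house size, so no adjustment is needed.
F receives 3.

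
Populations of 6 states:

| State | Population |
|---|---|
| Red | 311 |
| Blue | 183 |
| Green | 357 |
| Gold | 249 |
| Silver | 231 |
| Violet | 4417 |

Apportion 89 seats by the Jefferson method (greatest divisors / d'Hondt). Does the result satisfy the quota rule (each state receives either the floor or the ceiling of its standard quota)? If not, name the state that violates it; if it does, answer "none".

Violet

Standard quotas: Red 4.815, Blue 2.834, Green 5.528, Gold 3.855, Silver 3.577, Violet 68.391.
Jefferson allocation: Red 4, Blue 2, Green 5, Gold 4, Silver 3, Violet 71.
Violet has quota 68.391 (lower 68, upper 69) but receives 71 — outside the quota interval.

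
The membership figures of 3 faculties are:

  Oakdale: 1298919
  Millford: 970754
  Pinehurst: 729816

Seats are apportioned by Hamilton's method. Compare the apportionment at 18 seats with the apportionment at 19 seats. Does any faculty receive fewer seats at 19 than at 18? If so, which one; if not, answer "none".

At 18 seats: Oakdale 8, Millford 6, Pinehurst 4.
At 19 seats: Oakdale 8, Millford 6, Pinehurst 5.
No faculty's allocation decreased.

none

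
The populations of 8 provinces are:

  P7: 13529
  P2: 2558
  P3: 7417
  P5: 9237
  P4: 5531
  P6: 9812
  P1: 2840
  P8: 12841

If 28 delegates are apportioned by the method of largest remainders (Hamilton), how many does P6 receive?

4

Total 63765; standard divisor 63765/28 ≈ 2277.321.
Standard quotas: P7 5.9408, P2 1.1232, P3 3.2569, P5 4.0561, P4 2.4287, P6 4.3086, P1 1.2471, P8 5.6386.
Lower quotas: P7 5, P2 1, P3 3, P5 4, P4 2, P6 4, P1 1, P8 5 (sum 25, leaving 3 seats).
Remainders in descending order: P7 0.9408, P8 0.6386, P4 0.4287, P6 0.3086, P3 0.2569, P1 0.2471, P2 0.1232, P5 0.0561.
Largest remainders: P7, P8, P4 receive the extra seats.
P6 receives 4.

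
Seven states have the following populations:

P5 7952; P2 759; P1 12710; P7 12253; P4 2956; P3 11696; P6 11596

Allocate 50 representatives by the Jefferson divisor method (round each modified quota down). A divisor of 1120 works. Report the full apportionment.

With modified divisor 1120: modified quotas P5 7.100, P2 0.678, P1 11.348, P7 10.940, P4 2.639, P3 10.443, P6 10.354.
Rounding down: P5 7, P2 0, P1 11, P7 10, P4 2, P3 10, P6 10 (total 50).

P5=7, P2=0, P1=11, P7=10, P4=2, P3=10, P6=10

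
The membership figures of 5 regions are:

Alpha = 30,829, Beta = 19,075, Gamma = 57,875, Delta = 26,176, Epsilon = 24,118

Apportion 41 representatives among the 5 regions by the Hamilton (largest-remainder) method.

Alpha: 8, Beta: 5, Gamma: 15, Delta: 7, Epsilon: 6

Total 158073; standard divisor 158073/41 ≈ 3855.439.
Standard quotas: Alpha 7.9962, Beta 4.9476, Gamma 15.0113, Delta 6.7894, Epsilon 6.2556.
Lower quotas: Alpha 7, Beta 4, Gamma 15, Delta 6, Epsilon 6 (sum 38, leaving 3 seats).
Remainders in descending order: Alpha 0.9962, Beta 0.9476, Delta 0.7894, Epsilon 0.2556, Gamma 0.0113.
The surplus seats go to Alpha, Beta, Delta.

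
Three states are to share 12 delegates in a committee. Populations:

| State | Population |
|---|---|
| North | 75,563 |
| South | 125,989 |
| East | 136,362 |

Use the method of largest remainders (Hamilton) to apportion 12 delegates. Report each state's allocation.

North=3; South=4; East=5

The standard divisor is 337914/12 ≈ 28159.5.
Standard quotas: North 2.6834, South 4.4741, East 4.8425.
Lower quotas: North 2, South 4, East 4 (sum 10, leaving 2 seats).
Remainders in descending order: East 0.8425, North 0.6834, South 0.4741.
Largest remainders: East, North receive the extra seats.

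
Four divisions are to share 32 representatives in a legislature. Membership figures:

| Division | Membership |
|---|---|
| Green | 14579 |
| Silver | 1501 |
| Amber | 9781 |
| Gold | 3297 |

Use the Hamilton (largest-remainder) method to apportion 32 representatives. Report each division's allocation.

Green=16; Silver=2; Amber=11; Gold=3

Total 29158; standard divisor 29158/32 ≈ 911.188.
Standard quotas: Green 16.0000, Silver 1.6473, Amber 10.7343, Gold 3.6184.
Lower quotas: Green 16, Silver 1, Amber 10, Gold 3 (sum 30, leaving 2 seats).
Remainders in descending order: Amber 0.7343, Silver 0.6473, Gold 0.6184, Green 0.0000.
The surplus seats go to Amber, Silver.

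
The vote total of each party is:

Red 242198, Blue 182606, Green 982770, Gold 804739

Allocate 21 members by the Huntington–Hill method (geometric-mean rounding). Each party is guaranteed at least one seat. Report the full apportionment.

Red 2, Blue 2, Green 9, Gold 8

With divisor 105565: modified quotas Red 2.294, Blue 1.730, Green 9.310, Gold 7.623.
Geometric-mean thresholds: Red √(2·3)=2.449, Blue √(1·2)=1.414, Green √(9·10)=9.487, Gold √(7·8)=7.483.
Each quota rounded against its threshold gives Red 2, Blue 2, Green 9, Gold 8 (total 21).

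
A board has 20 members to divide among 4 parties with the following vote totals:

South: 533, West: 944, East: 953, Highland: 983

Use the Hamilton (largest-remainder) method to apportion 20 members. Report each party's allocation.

South 3; West 5; East 6; Highland 6

The standard divisor is 3413/20 ≈ 170.65.
Standard quotas: South 3.123, West 5.532, East 5.585, Highland 5.760.
Lower quotas: South 3, West 5, East 5, Highland 5 (sum 18, leaving 2 seats).
Remainders in descending order: Highland 0.760, East 0.585, West 0.532, South 0.123.
Largest remainders: Highland, East receive the extra seats.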